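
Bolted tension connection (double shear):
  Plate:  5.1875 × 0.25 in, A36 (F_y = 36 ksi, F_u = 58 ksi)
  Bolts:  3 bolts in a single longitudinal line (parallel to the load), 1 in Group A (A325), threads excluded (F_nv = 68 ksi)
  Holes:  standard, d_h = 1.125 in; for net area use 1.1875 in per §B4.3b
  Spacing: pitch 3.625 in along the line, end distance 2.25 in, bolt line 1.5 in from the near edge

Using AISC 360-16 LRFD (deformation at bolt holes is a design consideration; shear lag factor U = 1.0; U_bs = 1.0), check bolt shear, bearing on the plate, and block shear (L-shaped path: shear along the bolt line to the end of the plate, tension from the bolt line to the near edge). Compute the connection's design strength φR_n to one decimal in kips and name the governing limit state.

Bolt shear: A_b = π(1)²/4 = 0.7854 in². φR_n = 0.75 × 68 × 0.7854 × 3 × 2 = 240.3 kips.
Bearing (0.25 in plate, F_u = 58 ksi): end bolts L_c = 2.25 − 1.125/2 = 1.6875, R_n = min(1.2×1.6875×0.25×58, 2.4×1×0.25×58) = 29.363 kips/bolt; interior L_c = 3.625 − 1.125 = 2.5, R_n = 34.8 kips/bolt. φR_n = 0.75 × (1×29.363 + 2×34.8) = 74.2 kips.
Block shear: shear path 1×[2.25+2×3.625] = 1×9.5 in, A_gv = 2.375, A_nv = 1×(9.5 − 2.5×1.1875)×0.25 = 1.6328 in²; tension to near edge: (1.5 − 0.5×1.1875)×0.25 = 0.22656 in². R_n = min(0.6×58×1.6328, 0.6×36×2.375) + 1.0×58×0.22656 = min(56.821, 51.3) + 13.14 = 64.44 kips. φR_n = 0.75 × 64.44 = 48.3 kips.
Governing: min(240.3, 74.2, 48.3) = 48.3 kips → block shear.

48.3 kips (block shear governs)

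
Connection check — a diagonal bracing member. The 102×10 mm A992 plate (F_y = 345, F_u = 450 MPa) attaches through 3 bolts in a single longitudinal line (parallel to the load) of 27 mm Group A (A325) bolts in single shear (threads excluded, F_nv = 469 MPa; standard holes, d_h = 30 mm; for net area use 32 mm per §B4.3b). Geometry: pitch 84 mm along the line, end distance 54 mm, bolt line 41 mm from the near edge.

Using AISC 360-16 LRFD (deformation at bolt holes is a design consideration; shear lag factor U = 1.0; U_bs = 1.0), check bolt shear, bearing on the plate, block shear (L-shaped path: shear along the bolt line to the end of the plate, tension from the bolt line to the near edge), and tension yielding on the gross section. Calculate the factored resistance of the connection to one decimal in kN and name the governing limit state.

Bolt shear: A_b = π(27)²/4 = 572.56 mm². φR_n = 0.75 × 469 × 572.56 × 3 × 1 = 604.2 kN.
Bearing (10 mm plate, F_u = 450 MPa): end bolts L_c = 54 − 30/2 = 39, R_n = min(1.2×39×10×450, 2.4×27×10×450) = 210.6 kN/bolt; interior L_c = 84 − 30 = 54, R_n = 291.6 kN/bolt. φR_n = 0.75 × (1×210.6 + 2×291.6) = 595.4 kN.
Block shear: shear path 1×[54+2×84] = 1×222 mm, A_gv = 2220, A_nv = 1×(222 − 2.5×32)×10 = 1420 mm²; tension to near edge: (41 − 0.5×32)×10 = 250 mm². R_n = min(0.6×450×1420, 0.6×345×2220) + 1.0×450×250 = min(383.4, 459.54) + 112.5 = 495.9 kN. φR_n = 0.75 × 495.9 = 371.9 kN.
Tension yield (gross): A_g = 102×10 = 1020 mm². φR_n = 0.90 × 345 × 1020 = 316.7 kN.
Governing: min(604.2, 595.4, 371.9, 316.7) = 316.7 kN → gross-section yield.

316.7 kN (gross-section yield governs)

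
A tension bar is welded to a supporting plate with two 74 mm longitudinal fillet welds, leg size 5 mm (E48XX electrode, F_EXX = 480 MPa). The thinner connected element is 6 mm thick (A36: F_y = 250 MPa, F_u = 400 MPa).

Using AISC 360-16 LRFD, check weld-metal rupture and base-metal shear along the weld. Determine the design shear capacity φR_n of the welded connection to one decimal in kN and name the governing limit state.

113.0 kN (weld metal governs)

Weld metal: throat = 0.707×5 = 3.535 mm, L = 2×74 = 148 mm. φR_n = 0.75 × 0.6 × 480 × 3.535 × 148 = 113.0 kN.
Base metal shear (6 mm plate): yield φR_n = 1.0×0.6×250×6×148 = 133.2 kN; rupture φR_n = 0.75×0.6×400×6×148 = 159.8 kN; take 133.2 kN (yield).
Governing: min(113.0, 133.2) = 113.0 kN → weld metal.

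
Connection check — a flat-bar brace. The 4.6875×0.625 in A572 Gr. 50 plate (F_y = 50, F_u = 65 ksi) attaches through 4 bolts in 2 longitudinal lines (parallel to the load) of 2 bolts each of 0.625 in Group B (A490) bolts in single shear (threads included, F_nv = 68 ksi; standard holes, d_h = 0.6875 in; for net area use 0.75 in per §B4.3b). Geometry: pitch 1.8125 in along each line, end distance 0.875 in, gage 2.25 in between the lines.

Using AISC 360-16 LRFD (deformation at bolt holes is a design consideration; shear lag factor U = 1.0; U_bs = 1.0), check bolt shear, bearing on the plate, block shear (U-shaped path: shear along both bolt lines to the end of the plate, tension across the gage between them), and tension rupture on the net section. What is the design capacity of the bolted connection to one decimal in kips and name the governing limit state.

Bolt shear: A_b = π(0.625)²/4 = 0.3068 in². φR_n = 0.75 × 68 × 0.3068 × 4 × 1 = 62.6 kips.
Bearing (0.625 in plate, F_u = 65 ksi): end bolts L_c = 0.875 − 0.6875/2 = 0.53125, R_n = min(1.2×0.53125×0.625×65, 2.4×0.625×0.625×65) = 25.898 kips/bolt; interior L_c = 1.8125 − 0.6875 = 1.125, R_n = 54.844 kips/bolt. φR_n = 0.75 × (2×25.898 + 2×54.844) = 121.1 kips.
Block shear: shear path 2×[0.875+1×1.8125] = 2×2.6875 in, A_gv = 3.3594, A_nv = 2×(2.6875 − 1.5×0.75)×0.625 = 1.9531 in²; tension across gage: (2.25 − 1×0.75)×0.625 = 0.9375 in². R_n = min(0.6×65×1.9531, 0.6×50×3.3594) + 1.0×65×0.9375 = min(76.171, 100.78) + 60.938 = 137.11 kips. φR_n = 0.75 × 137.11 = 102.8 kips.
Tension rupture (net): A_n = (4.6875 − 2×0.75)×0.625 = 1.9922 in² (U = 1.0, A_e = A_n). φR_n = 0.75 × 65 × 1.9922 = 97.1 kips.
Governing: min(62.6, 121.1, 102.8, 97.1) = 62.6 kips → bolt shear.

62.6 kips (bolt shear governs)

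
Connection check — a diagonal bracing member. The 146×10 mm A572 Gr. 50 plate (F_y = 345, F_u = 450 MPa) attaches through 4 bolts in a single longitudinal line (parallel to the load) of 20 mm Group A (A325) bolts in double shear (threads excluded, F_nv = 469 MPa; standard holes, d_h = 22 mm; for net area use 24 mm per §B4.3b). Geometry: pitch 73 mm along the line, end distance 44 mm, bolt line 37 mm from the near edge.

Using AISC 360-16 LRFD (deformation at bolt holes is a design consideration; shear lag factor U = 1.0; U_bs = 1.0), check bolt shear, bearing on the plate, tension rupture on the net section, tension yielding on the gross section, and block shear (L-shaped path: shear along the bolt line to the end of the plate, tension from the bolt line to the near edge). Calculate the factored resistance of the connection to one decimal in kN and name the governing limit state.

Bolt shear: A_b = π(20)²/4 = 314.16 mm². φR_n = 0.75 × 469 × 314.16 × 4 × 2 = 884.0 kN.
Bearing (10 mm plate, F_u = 450 MPa): end bolts L_c = 44 − 22/2 = 33, R_n = min(1.2×33×10×450, 2.4×20×10×450) = 178.2 kN/bolt; interior L_c = 73 − 22 = 51, R_n = 216 kN/bolt. φR_n = 0.75 × (1×178.2 + 3×216) = 619.7 kN.
Tension rupture (net): A_n = (146 − 1×24)×10 = 1220 mm² (U = 1.0, A_e = A_n). φR_n = 0.75 × 450 × 1220 = 411.8 kN.
Tension yield (gross): A_g = 146×10 = 1460 mm². φR_n = 0.90 × 345 × 1460 = 453.3 kN.
Block shear: shear path 1×[44+3×73] = 1×263 mm, A_gv = 2630, A_nv = 1×(263 − 3.5×24)×10 = 1790 mm²; tension to near edge: (37 − 0.5×24)×10 = 250 mm². R_n = min(0.6×450×1790, 0.6×345×2630) + 1.0×450×250 = min(483.3, 544.41) + 112.5 = 595.8 kN. φR_n = 0.75 × 595.8 = 446.9 kN.
Governing: min(884.0, 619.7, 411.8, 453.3, 446.9) = 411.8 kN → net-section rupture.

411.8 kN (net-section rupture governs)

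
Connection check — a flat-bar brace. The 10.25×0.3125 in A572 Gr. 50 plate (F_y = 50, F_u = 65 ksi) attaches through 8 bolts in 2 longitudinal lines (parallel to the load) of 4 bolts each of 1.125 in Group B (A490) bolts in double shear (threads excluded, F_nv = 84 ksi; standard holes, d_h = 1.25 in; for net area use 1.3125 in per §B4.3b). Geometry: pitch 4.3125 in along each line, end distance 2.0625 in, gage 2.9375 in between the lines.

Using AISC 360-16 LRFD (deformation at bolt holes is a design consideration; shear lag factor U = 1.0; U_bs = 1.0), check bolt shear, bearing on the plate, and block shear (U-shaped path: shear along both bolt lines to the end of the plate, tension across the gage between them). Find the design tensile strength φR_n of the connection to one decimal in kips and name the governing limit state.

215.0 kips (block shear governs)

Bolt shear: A_b = π(1.125)²/4 = 0.99402 in². φR_n = 0.75 × 84 × 0.99402 × 8 × 2 = 1002.0 kips.
Bearing (0.3125 in plate, F_u = 65 ksi): end bolts L_c = 2.0625 − 1.25/2 = 1.4375, R_n = min(1.2×1.4375×0.3125×65, 2.4×1.125×0.3125×65) = 35.039 kips/bolt; interior L_c = 4.3125 − 1.25 = 3.0625, R_n = 54.844 kips/bolt. φR_n = 0.75 × (2×35.039 + 6×54.844) = 299.4 kips.
Block shear: shear path 2×[2.0625+3×4.3125] = 2×15 in, A_gv = 9.375, A_nv = 2×(15 − 3.5×1.3125)×0.3125 = 6.5039 in²; tension across gage: (2.9375 − 1×1.3125)×0.3125 = 0.50781 in². R_n = min(0.6×65×6.5039, 0.6×50×9.375) + 1.0×65×0.50781 = min(253.65, 281.25) + 33.008 = 286.66 kips. φR_n = 0.75 × 286.66 = 215.0 kips.
Governing: min(1002.0, 299.4, 215.0) = 215.0 kips → block shear.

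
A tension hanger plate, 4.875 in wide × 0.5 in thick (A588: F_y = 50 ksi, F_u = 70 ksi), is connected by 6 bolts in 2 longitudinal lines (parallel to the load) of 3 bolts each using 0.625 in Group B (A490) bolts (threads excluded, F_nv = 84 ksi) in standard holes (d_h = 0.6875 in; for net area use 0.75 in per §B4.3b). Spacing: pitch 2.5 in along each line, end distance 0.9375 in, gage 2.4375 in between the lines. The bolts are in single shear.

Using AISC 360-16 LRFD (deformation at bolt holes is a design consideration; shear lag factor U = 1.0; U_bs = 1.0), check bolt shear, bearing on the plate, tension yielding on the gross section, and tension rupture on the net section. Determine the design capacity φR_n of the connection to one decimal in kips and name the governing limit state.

88.6 kips (net-section rupture governs)

Bolt shear: A_b = π(0.625)²/4 = 0.3068 in². φR_n = 0.75 × 84 × 0.3068 × 6 × 1 = 116.0 kips.
Bearing (0.5 in plate, F_u = 70 ksi): end bolts L_c = 0.9375 − 0.6875/2 = 0.59375, R_n = min(1.2×0.59375×0.5×70, 2.4×0.625×0.5×70) = 24.938 kips/bolt; interior L_c = 2.5 − 0.6875 = 1.8125, R_n = 52.5 kips/bolt. φR_n = 0.75 × (2×24.938 + 4×52.5) = 194.9 kips.
Tension yield (gross): A_g = 4.875×0.5 = 2.4375 in². φR_n = 0.90 × 50 × 2.4375 = 109.7 kips.
Tension rupture (net): A_n = (4.875 − 2×0.75)×0.5 = 1.6875 in² (U = 1.0, A_e = A_n). φR_n = 0.75 × 70 × 1.6875 = 88.6 kips.
Governing: min(116.0, 194.9, 109.7, 88.6) = 88.6 kips → net-section rupture.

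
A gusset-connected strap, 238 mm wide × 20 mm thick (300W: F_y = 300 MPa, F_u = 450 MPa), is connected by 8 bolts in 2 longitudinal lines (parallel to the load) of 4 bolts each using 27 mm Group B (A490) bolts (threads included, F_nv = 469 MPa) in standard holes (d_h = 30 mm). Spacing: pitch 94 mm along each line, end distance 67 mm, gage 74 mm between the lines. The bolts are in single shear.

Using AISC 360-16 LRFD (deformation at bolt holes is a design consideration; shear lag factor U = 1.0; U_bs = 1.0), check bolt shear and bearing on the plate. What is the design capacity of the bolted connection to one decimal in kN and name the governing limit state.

1611.2 kN (bolt shear governs)

Bolt shear: A_b = π(27)²/4 = 572.56 mm². φR_n = 0.75 × 469 × 572.56 × 8 × 1 = 1611.2 kN.
Bearing (20 mm plate, F_u = 450 MPa): end bolts L_c = 67 − 30/2 = 52, R_n = min(1.2×52×20×450, 2.4×27×20×450) = 561.6 kN/bolt; interior L_c = 94 − 30 = 64, R_n = 583.2 kN/bolt. φR_n = 0.75 × (2×561.6 + 6×583.2) = 3466.8 kN.
Governing: min(1611.2, 3466.8) = 1611.2 kN → bolt shear.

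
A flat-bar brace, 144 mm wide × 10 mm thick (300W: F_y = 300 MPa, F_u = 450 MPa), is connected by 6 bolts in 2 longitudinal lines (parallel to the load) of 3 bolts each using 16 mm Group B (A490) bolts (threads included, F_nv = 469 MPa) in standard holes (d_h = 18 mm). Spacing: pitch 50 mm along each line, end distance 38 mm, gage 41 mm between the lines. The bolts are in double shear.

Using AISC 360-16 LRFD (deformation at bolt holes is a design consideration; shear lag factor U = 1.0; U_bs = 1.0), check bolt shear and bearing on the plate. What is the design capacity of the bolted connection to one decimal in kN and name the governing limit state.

753.3 kN (bearing governs)

Bolt shear: A_b = π(16)²/4 = 201.06 mm². φR_n = 0.75 × 469 × 201.06 × 6 × 2 = 848.7 kN.
Bearing (10 mm plate, F_u = 450 MPa): end bolts L_c = 38 − 18/2 = 29, R_n = min(1.2×29×10×450, 2.4×16×10×450) = 156.6 kN/bolt; interior L_c = 50 − 18 = 32, R_n = 172.8 kN/bolt. φR_n = 0.75 × (2×156.6 + 4×172.8) = 753.3 kN.
Governing: min(848.7, 753.3) = 753.3 kN → bearing.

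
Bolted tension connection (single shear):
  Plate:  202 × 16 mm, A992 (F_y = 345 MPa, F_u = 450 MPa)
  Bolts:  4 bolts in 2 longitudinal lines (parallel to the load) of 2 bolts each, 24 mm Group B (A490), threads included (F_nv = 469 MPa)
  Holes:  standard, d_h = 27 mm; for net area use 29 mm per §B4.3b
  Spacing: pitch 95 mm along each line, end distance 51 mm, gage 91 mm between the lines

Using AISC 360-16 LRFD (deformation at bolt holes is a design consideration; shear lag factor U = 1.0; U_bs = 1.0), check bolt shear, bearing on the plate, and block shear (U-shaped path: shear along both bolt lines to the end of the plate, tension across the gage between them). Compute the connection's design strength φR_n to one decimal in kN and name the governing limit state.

636.5 kN (bolt shear governs)

Bolt shear: A_b = π(24)²/4 = 452.39 mm². φR_n = 0.75 × 469 × 452.39 × 4 × 1 = 636.5 kN.
Bearing (16 mm plate, F_u = 450 MPa): end bolts L_c = 51 − 27/2 = 37.5, R_n = min(1.2×37.5×16×450, 2.4×24×16×450) = 324 kN/bolt; interior L_c = 95 − 27 = 68, R_n = 414.72 kN/bolt. φR_n = 0.75 × (2×324 + 2×414.72) = 1108.1 kN.
Block shear: shear path 2×[51+1×95] = 2×146 mm, A_gv = 4672, A_nv = 2×(146 − 1.5×29)×16 = 3280 mm²; tension across gage: (91 − 1×29)×16 = 992 mm². R_n = min(0.6×450×3280, 0.6×345×4672) + 1.0×450×992 = min(885.6, 967.1) + 446.4 = 1332 kN. φR_n = 0.75 × 1332 = 999.0 kN.
Governing: min(636.5, 1108.1, 999.0) = 636.5 kN → bolt shear.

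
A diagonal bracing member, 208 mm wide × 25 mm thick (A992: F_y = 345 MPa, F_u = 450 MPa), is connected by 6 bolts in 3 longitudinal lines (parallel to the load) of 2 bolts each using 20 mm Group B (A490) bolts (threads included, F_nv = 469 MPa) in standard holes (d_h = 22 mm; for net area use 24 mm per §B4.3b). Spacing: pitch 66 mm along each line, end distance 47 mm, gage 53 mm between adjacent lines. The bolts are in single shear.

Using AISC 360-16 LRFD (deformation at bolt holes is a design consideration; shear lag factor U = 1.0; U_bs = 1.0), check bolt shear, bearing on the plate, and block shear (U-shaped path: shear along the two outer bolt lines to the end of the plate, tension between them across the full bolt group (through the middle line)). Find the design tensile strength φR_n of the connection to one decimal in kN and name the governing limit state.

663.0 kN (bolt shear governs)

Bolt shear: A_b = π(20)²/4 = 314.16 mm². φR_n = 0.75 × 469 × 314.16 × 6 × 1 = 663.0 kN.
Bearing (25 mm plate, F_u = 450 MPa): end bolts L_c = 47 − 22/2 = 36, R_n = min(1.2×36×25×450, 2.4×20×25×450) = 486 kN/bolt; interior L_c = 66 − 22 = 44, R_n = 540 kN/bolt. φR_n = 0.75 × (3×486 + 3×540) = 2308.5 kN.
Block shear: shear path 2×[47+1×66] = 2×113 mm, A_gv = 5650, A_nv = 2×(113 − 1.5×24)×25 = 3850 mm²; tension across gage: (106 − 2×24)×25 = 1450 mm². R_n = min(0.6×450×3850, 0.6×345×5650) + 1.0×450×1450 = min(1039.5, 1169.6) + 652.5 = 1692 kN. φR_n = 0.75 × 1692 = 1269.0 kN.
Governing: min(663.0, 2308.5, 1269.0) = 663.0 kN → bolt shear.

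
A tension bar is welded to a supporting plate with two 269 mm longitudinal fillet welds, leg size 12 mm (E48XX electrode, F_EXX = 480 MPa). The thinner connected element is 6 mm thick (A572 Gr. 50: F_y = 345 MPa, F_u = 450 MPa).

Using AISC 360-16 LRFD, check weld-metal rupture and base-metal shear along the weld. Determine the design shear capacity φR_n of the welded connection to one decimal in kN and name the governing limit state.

Weld metal: throat = 0.707×12 = 8.484 mm, L = 2×269 = 538 mm. φR_n = 0.75 × 0.6 × 480 × 8.484 × 538 = 985.9 kN.
Base metal shear (6 mm plate): yield φR_n = 1.0×0.6×345×6×538 = 668.2 kN; rupture φR_n = 0.75×0.6×450×6×538 = 653.7 kN; take 653.7 kN (rupture).
Governing: min(985.9, 653.7) = 653.7 kN → base-metal shear.

653.7 kN (base-metal shear governs)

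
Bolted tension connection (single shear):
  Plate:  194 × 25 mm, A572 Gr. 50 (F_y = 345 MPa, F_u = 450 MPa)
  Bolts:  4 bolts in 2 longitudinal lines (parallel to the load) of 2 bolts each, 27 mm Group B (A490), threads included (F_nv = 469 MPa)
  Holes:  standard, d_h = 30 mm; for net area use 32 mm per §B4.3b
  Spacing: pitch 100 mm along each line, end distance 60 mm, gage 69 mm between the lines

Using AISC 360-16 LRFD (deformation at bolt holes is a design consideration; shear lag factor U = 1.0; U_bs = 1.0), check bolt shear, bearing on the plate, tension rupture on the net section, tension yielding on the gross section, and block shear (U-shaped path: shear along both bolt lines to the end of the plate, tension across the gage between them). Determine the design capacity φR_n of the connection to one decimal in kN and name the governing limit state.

805.6 kN (bolt shear governs)

Bolt shear: A_b = π(27)²/4 = 572.56 mm². φR_n = 0.75 × 469 × 572.56 × 4 × 1 = 805.6 kN.
Bearing (25 mm plate, F_u = 450 MPa): end bolts L_c = 60 − 30/2 = 45, R_n = min(1.2×45×25×450, 2.4×27×25×450) = 607.5 kN/bolt; interior L_c = 100 − 30 = 70, R_n = 729 kN/bolt. φR_n = 0.75 × (2×607.5 + 2×729) = 2004.8 kN.
Tension rupture (net): A_n = (194 − 2×32)×25 = 3250 mm² (U = 1.0, A_e = A_n). φR_n = 0.75 × 450 × 3250 = 1096.9 kN.
Tension yield (gross): A_g = 194×25 = 4850 mm². φR_n = 0.90 × 345 × 4850 = 1505.9 kN.
Block shear: shear path 2×[60+1×100] = 2×160 mm, A_gv = 8000, A_nv = 2×(160 − 1.5×32)×25 = 5600 mm²; tension across gage: (69 − 1×32)×25 = 925 mm². R_n = min(0.6×450×5600, 0.6×345×8000) + 1.0×450×925 = min(1512, 1656) + 416.25 = 1928.3 kN. φR_n = 0.75 × 1928.3 = 1446.2 kN.
Governing: min(805.6, 2004.8, 1096.9, 1505.9, 1446.2) = 805.6 kN → bolt shear.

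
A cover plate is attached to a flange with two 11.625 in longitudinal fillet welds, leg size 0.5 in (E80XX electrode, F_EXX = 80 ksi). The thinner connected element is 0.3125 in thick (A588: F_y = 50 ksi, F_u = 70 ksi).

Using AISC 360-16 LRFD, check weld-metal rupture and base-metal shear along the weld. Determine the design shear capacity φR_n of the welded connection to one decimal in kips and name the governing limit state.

Weld metal: throat = 0.707×0.5 = 0.3535 in, L = 2×11.625 = 23.25 in. φR_n = 0.75 × 0.6 × 80 × 0.3535 × 23.25 = 295.9 kips.
Base metal shear (0.3125 in plate): yield φR_n = 1.0×0.6×50×0.3125×23.25 = 218.0 kips; rupture φR_n = 0.75×0.6×70×0.3125×23.25 = 228.9 kips; take 218.0 kips (yield).
Governing: min(295.9, 218.0) = 218.0 kips → base-metal shear.

218.0 kips (base-metal shear governs)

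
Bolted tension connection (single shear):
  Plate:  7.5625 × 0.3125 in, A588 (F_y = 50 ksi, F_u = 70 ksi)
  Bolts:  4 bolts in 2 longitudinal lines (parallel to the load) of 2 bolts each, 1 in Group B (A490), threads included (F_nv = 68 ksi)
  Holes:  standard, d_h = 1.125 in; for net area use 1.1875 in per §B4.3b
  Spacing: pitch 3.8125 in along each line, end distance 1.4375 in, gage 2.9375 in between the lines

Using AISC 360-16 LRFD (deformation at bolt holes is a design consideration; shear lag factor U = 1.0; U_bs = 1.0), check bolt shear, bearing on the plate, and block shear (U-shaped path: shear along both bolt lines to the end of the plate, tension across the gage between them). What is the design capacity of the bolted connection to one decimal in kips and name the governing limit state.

Bolt shear: A_b = π(1)²/4 = 0.7854 in². φR_n = 0.75 × 68 × 0.7854 × 4 × 1 = 160.2 kips.
Bearing (0.3125 in plate, F_u = 70 ksi): end bolts L_c = 1.4375 − 1.125/2 = 0.875, R_n = min(1.2×0.875×0.3125×70, 2.4×1×0.3125×70) = 22.969 kips/bolt; interior L_c = 3.8125 − 1.125 = 2.6875, R_n = 52.5 kips/bolt. φR_n = 0.75 × (2×22.969 + 2×52.5) = 113.2 kips.
Block shear: shear path 2×[1.4375+1×3.8125] = 2×5.25 in, A_gv = 3.2813, A_nv = 2×(5.25 − 1.5×1.1875)×0.3125 = 2.168 in²; tension across gage: (2.9375 − 1×1.1875)×0.3125 = 0.54688 in². R_n = min(0.6×70×2.168, 0.6×50×3.2813) + 1.0×70×0.54688 = min(91.056, 98.439) + 38.282 = 129.34 kips. φR_n = 0.75 × 129.34 = 97.0 kips.
Governing: min(160.2, 113.2, 97.0) = 97.0 kips → block shear.

97.0 kips (block shear governs)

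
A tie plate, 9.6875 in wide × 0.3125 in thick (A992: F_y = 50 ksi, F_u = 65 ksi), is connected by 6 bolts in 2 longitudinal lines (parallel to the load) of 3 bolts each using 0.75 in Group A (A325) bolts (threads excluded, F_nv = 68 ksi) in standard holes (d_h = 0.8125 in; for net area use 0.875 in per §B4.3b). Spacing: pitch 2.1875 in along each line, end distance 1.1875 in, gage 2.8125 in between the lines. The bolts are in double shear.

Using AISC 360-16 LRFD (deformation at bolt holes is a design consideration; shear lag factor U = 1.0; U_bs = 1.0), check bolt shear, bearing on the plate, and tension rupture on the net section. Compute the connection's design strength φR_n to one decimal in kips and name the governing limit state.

120.9 kips (net-section rupture governs)

Bolt shear: A_b = π(0.75)²/4 = 0.44179 in². φR_n = 0.75 × 68 × 0.44179 × 6 × 2 = 270.4 kips.
Bearing (0.3125 in plate, F_u = 65 ksi): end bolts L_c = 1.1875 − 0.8125/2 = 0.78125, R_n = min(1.2×0.78125×0.3125×65, 2.4×0.75×0.3125×65) = 19.043 kips/bolt; interior L_c = 2.1875 − 0.8125 = 1.375, R_n = 33.516 kips/bolt. φR_n = 0.75 × (2×19.043 + 4×33.516) = 129.1 kips.
Tension rupture (net): A_n = (9.6875 − 2×0.875)×0.3125 = 2.4805 in² (U = 1.0, A_e = A_n). φR_n = 0.75 × 65 × 2.4805 = 120.9 kips.
Governing: min(270.4, 129.1, 120.9) = 120.9 kips → net-section rupture.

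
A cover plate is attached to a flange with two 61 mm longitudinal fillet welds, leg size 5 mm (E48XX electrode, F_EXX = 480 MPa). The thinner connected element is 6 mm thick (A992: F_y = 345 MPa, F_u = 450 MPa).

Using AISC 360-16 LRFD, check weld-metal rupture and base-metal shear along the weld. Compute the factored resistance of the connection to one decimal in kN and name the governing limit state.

93.2 kN (weld metal governs)

Weld metal: throat = 0.707×5 = 3.535 mm, L = 2×61 = 122 mm. φR_n = 0.75 × 0.6 × 480 × 3.535 × 122 = 93.2 kN.
Base metal shear (6 mm plate): yield φR_n = 1.0×0.6×345×6×122 = 151.5 kN; rupture φR_n = 0.75×0.6×450×6×122 = 148.2 kN; take 148.2 kN (rupture).
Governing: min(93.2, 148.2) = 93.2 kN → weld metal.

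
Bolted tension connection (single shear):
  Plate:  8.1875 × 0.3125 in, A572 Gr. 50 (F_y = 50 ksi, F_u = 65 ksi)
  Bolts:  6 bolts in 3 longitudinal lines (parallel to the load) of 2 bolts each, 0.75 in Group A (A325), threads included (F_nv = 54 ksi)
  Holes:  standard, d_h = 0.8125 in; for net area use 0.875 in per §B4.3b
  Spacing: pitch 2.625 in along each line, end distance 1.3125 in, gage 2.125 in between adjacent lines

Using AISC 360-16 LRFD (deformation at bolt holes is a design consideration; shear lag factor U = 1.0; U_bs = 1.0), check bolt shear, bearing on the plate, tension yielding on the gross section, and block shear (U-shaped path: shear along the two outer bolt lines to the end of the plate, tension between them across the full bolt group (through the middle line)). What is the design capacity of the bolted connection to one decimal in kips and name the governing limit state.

86.1 kips (block shear governs)

Bolt shear: A_b = π(0.75)²/4 = 0.44179 in². φR_n = 0.75 × 54 × 0.44179 × 6 × 1 = 107.4 kips.
Bearing (0.3125 in plate, F_u = 65 ksi): end bolts L_c = 1.3125 − 0.8125/2 = 0.90625, R_n = min(1.2×0.90625×0.3125×65, 2.4×0.75×0.3125×65) = 22.09 kips/bolt; interior L_c = 2.625 − 0.8125 = 1.8125, R_n = 36.563 kips/bolt. φR_n = 0.75 × (3×22.09 + 3×36.563) = 132.0 kips.
Tension yield (gross): A_g = 8.1875×0.3125 = 2.5586 in². φR_n = 0.90 × 50 × 2.5586 = 115.1 kips.
Block shear: shear path 2×[1.3125+1×2.625] = 2×3.9375 in, A_gv = 2.4609, A_nv = 2×(3.9375 − 1.5×0.875)×0.3125 = 1.6406 in²; tension across gage: (4.25 − 2×0.875)×0.3125 = 0.78125 in². R_n = min(0.6×65×1.6406, 0.6×50×2.4609) + 1.0×65×0.78125 = min(63.983, 73.827) + 50.781 = 114.76 kips. φR_n = 0.75 × 114.76 = 86.1 kips.
Governing: min(107.4, 132.0, 115.1, 86.1) = 86.1 kips → block shear.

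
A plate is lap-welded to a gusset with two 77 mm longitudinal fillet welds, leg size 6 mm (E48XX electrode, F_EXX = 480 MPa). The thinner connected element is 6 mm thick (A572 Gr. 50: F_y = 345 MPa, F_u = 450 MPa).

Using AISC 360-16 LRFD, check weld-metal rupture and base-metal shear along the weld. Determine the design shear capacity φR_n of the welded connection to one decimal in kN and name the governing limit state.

Weld metal: throat = 0.707×6 = 4.242 mm, L = 2×77 = 154 mm. φR_n = 0.75 × 0.6 × 480 × 4.242 × 154 = 141.1 kN.
Base metal shear (6 mm plate): yield φR_n = 1.0×0.6×345×6×154 = 191.3 kN; rupture φR_n = 0.75×0.6×450×6×154 = 187.1 kN; take 187.1 kN (rupture).
Governing: min(141.1, 187.1) = 141.1 kN → weld metal.

141.1 kN (weld metal governs)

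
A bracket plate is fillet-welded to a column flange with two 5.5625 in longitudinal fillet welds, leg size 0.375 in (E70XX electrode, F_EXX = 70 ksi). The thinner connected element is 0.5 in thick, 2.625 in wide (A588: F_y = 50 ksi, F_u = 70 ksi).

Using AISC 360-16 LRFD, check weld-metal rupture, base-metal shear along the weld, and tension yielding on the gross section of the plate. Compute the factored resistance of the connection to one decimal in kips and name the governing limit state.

59.1 kips (gross-section yield governs)

Weld metal: throat = 0.707×0.375 = 0.26513 in, L = 2×5.5625 = 11.125 in. φR_n = 0.75 × 0.6 × 70 × 0.26513 × 11.125 = 92.9 kips.
Base metal shear (0.5 in plate): yield φR_n = 1.0×0.6×50×0.5×11.125 = 166.9 kips; rupture φR_n = 0.75×0.6×70×0.5×11.125 = 175.2 kips; take 166.9 kips (yield).
Tension yield (gross): A_g = 2.625×0.5 = 1.3125 in². φR_n = 0.90 × 50 × 1.3125 = 59.1 kips.
Governing: min(92.9, 166.9, 59.1) = 59.1 kips → gross-section yield.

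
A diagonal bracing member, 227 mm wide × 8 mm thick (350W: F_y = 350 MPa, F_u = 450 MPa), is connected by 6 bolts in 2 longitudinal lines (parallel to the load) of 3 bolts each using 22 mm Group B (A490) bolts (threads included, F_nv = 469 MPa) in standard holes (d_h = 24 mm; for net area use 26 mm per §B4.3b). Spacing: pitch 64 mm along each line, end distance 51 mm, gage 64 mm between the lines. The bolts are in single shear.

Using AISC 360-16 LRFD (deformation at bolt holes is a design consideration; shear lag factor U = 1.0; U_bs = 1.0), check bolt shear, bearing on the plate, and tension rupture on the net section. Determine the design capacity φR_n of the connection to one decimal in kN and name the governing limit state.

Bolt shear: A_b = π(22)²/4 = 380.13 mm². φR_n = 0.75 × 469 × 380.13 × 6 × 1 = 802.3 kN.
Bearing (8 mm plate, F_u = 450 MPa): end bolts L_c = 51 − 24/2 = 39, R_n = min(1.2×39×8×450, 2.4×22×8×450) = 168.48 kN/bolt; interior L_c = 64 − 24 = 40, R_n = 172.8 kN/bolt. φR_n = 0.75 × (2×168.48 + 4×172.8) = 771.1 kN.
Tension rupture (net): A_n = (227 − 2×26)×8 = 1400 mm² (U = 1.0, A_e = A_n). φR_n = 0.75 × 450 × 1400 = 472.5 kN.
Governing: min(802.3, 771.1, 472.5) = 472.5 kN → net-section rupture.

472.5 kN (net-section rupture governs)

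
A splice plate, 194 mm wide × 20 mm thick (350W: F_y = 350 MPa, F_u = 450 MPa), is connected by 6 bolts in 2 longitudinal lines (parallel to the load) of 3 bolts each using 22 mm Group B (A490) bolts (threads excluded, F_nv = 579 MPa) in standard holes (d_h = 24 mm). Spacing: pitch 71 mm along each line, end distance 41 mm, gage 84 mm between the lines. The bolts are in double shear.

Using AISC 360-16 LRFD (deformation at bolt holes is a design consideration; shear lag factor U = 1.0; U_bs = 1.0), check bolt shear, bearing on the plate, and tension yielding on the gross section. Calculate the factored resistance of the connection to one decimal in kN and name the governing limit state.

1222.2 kN (gross-section yield governs)

Bolt shear: A_b = π(22)²/4 = 380.13 mm². φR_n = 0.75 × 579 × 380.13 × 6 × 2 = 1980.9 kN.
Bearing (20 mm plate, F_u = 450 MPa): end bolts L_c = 41 − 24/2 = 29, R_n = min(1.2×29×20×450, 2.4×22×20×450) = 313.2 kN/bolt; interior L_c = 71 − 24 = 47, R_n = 475.2 kN/bolt. φR_n = 0.75 × (2×313.2 + 4×475.2) = 1895.4 kN.
Tension yield (gross): A_g = 194×20 = 3880 mm². φR_n = 0.90 × 350 × 3880 = 1222.2 kN.
Governing: min(1980.9, 1895.4, 1222.2) = 1222.2 kN → gross-section yield.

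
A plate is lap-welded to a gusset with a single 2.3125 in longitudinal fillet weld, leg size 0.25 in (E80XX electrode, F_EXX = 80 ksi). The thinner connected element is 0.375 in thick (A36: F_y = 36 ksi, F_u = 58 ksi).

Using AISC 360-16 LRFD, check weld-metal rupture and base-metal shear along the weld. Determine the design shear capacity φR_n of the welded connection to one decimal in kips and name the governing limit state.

14.7 kips (weld metal governs)

Weld metal: throat = 0.707×0.25 = 0.17675 in, L = 2.3125 in. φR_n = 0.75 × 0.6 × 80 × 0.17675 × 2.3125 = 14.7 kips.
Base metal shear (0.375 in plate): yield φR_n = 1.0×0.6×36×0.375×2.3125 = 18.7 kips; rupture φR_n = 0.75×0.6×58×0.375×2.3125 = 22.6 kips; take 18.7 kips (yield).
Governing: min(14.7, 18.7) = 14.7 kips → weld metal.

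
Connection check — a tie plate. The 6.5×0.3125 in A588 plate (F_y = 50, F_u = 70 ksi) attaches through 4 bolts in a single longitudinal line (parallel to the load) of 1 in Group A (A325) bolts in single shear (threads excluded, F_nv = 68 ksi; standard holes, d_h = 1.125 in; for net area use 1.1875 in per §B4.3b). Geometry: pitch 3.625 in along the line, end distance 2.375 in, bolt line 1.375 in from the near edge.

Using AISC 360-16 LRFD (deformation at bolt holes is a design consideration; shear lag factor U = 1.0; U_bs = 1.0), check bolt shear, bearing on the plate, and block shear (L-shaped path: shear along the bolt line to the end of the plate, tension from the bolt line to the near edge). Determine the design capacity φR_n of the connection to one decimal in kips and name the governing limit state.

102.3 kips (block shear governs)

Bolt shear: A_b = π(1)²/4 = 0.7854 in². φR_n = 0.75 × 68 × 0.7854 × 4 × 1 = 160.2 kips.
Bearing (0.3125 in plate, F_u = 70 ksi): end bolts L_c = 2.375 − 1.125/2 = 1.8125, R_n = min(1.2×1.8125×0.3125×70, 2.4×1×0.3125×70) = 47.578 kips/bolt; interior L_c = 3.625 − 1.125 = 2.5, R_n = 52.5 kips/bolt. φR_n = 0.75 × (1×47.578 + 3×52.5) = 153.8 kips.
Block shear: shear path 1×[2.375+3×3.625] = 1×13.25 in, A_gv = 4.1406, A_nv = 1×(13.25 − 3.5×1.1875)×0.3125 = 2.8418 in²; tension to near edge: (1.375 − 0.5×1.1875)×0.3125 = 0.24414 in². R_n = min(0.6×70×2.8418, 0.6×50×4.1406) + 1.0×70×0.24414 = min(119.36, 124.22) + 17.09 = 136.45 kips. φR_n = 0.75 × 136.45 = 102.3 kips.
Governing: min(160.2, 153.8, 102.3) = 102.3 kips → block shear.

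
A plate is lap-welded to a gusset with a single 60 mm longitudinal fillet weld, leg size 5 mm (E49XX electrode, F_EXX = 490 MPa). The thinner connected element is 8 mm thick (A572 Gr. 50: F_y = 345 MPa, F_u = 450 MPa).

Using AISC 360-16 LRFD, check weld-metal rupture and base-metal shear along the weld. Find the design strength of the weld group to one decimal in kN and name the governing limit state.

46.8 kN (weld metal governs)

Weld metal: throat = 0.707×5 = 3.535 mm, L = 60 mm. φR_n = 0.75 × 0.6 × 490 × 3.535 × 60 = 46.8 kN.
Base metal shear (8 mm plate): yield φR_n = 1.0×0.6×345×8×60 = 99.4 kN; rupture φR_n = 0.75×0.6×450×8×60 = 97.2 kN; take 97.2 kN (rupture).
Governing: min(46.8, 97.2) = 46.8 kN → weld metal.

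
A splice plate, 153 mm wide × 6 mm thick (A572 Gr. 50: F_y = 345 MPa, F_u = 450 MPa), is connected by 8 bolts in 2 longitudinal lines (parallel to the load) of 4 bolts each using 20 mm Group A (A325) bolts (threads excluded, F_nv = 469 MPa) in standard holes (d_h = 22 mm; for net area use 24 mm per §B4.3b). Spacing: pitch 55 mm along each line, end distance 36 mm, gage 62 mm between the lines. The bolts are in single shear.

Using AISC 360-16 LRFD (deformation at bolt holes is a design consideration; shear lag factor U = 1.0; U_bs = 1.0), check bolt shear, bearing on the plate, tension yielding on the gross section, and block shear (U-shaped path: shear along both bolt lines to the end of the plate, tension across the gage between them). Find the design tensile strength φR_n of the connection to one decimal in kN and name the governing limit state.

Bolt shear: A_b = π(20)²/4 = 314.16 mm². φR_n = 0.75 × 469 × 314.16 × 8 × 1 = 884.0 kN.
Bearing (6 mm plate, F_u = 450 MPa): end bolts L_c = 36 − 22/2 = 25, R_n = min(1.2×25×6×450, 2.4×20×6×450) = 81 kN/bolt; interior L_c = 55 − 22 = 33, R_n = 106.92 kN/bolt. φR_n = 0.75 × (2×81 + 6×106.92) = 602.6 kN.
Tension yield (gross): A_g = 153×6 = 918 mm². φR_n = 0.90 × 345 × 918 = 285.0 kN.
Block shear: shear path 2×[36+3×55] = 2×201 mm, A_gv = 2412, A_nv = 2×(201 − 3.5×24)×6 = 1404 mm²; tension across gage: (62 − 1×24)×6 = 228 mm². R_n = min(0.6×450×1404, 0.6×345×2412) + 1.0×450×228 = min(379.08, 499.28) + 102.6 = 481.68 kN. φR_n = 0.75 × 481.68 = 361.3 kN.
Governing: min(884.0, 602.6, 285.0, 361.3) = 285.0 kN → gross-section yield.

285.0 kN (gross-section yield governs)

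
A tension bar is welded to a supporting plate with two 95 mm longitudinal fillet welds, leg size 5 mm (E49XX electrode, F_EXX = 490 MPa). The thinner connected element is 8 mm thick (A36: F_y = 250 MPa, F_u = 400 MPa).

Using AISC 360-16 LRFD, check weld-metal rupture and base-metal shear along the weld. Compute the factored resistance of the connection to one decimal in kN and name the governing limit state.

Weld metal: throat = 0.707×5 = 3.535 mm, L = 2×95 = 190 mm. φR_n = 0.75 × 0.6 × 490 × 3.535 × 190 = 148.1 kN.
Base metal shear (8 mm plate): yield φR_n = 1.0×0.6×250×8×190 = 228.0 kN; rupture φR_n = 0.75×0.6×400×8×190 = 273.6 kN; take 228.0 kN (yield).
Governing: min(148.1, 228.0) = 148.1 kN → weld metal.

148.1 kN (weld metal governs)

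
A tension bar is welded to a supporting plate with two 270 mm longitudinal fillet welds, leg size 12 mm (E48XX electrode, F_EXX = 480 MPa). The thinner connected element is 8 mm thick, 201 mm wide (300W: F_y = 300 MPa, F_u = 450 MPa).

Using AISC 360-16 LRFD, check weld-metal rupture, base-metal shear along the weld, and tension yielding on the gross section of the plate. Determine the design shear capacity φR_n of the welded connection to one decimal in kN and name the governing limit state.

434.2 kN (gross-section yield governs)

Weld metal: throat = 0.707×12 = 8.484 mm, L = 2×270 = 540 mm. φR_n = 0.75 × 0.6 × 480 × 8.484 × 540 = 989.6 kN.
Base metal shear (8 mm plate): yield φR_n = 1.0×0.6×300×8×540 = 777.6 kN; rupture φR_n = 0.75×0.6×450×8×540 = 874.8 kN; take 777.6 kN (yield).
Tension yield (gross): A_g = 201×8 = 1608 mm². φR_n = 0.90 × 300 × 1608 = 434.2 kN.
Governing: min(989.6, 777.6, 434.2) = 434.2 kN → gross-section yield.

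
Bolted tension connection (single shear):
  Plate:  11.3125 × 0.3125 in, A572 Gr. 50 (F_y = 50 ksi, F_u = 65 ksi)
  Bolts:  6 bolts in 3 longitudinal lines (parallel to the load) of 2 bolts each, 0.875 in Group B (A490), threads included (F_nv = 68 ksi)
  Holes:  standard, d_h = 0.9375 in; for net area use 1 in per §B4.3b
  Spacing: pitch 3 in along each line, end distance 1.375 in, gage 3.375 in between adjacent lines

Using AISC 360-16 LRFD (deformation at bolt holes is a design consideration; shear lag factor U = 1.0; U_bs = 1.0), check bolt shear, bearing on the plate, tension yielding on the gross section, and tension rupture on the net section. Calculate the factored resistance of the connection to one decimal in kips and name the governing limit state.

Bolt shear: A_b = π(0.875)²/4 = 0.60132 in². φR_n = 0.75 × 68 × 0.60132 × 6 × 1 = 184.0 kips.
Bearing (0.3125 in plate, F_u = 65 ksi): end bolts L_c = 1.375 − 0.9375/2 = 0.90625, R_n = min(1.2×0.90625×0.3125×65, 2.4×0.875×0.3125×65) = 22.09 kips/bolt; interior L_c = 3 − 0.9375 = 2.0625, R_n = 42.656 kips/bolt. φR_n = 0.75 × (3×22.09 + 3×42.656) = 145.7 kips.
Tension yield (gross): A_g = 11.3125×0.3125 = 3.5352 in². φR_n = 0.90 × 50 × 3.5352 = 159.1 kips.
Tension rupture (net): A_n = (11.3125 − 3×1)×0.3125 = 2.5977 in² (U = 1.0, A_e = A_n). φR_n = 0.75 × 65 × 2.5977 = 126.6 kips.
Governing: min(184.0, 145.7, 159.1, 126.6) = 126.6 kips → net-section rupture.

126.6 kips (net-section rupture governs)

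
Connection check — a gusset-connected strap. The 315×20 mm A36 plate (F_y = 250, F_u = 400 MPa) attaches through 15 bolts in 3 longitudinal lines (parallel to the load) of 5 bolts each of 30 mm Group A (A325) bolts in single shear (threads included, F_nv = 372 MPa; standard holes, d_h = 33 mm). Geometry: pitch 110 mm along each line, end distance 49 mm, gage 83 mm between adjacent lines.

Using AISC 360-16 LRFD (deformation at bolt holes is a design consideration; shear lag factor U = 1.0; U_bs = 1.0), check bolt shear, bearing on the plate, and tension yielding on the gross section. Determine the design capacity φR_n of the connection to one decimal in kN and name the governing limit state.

1417.5 kN (gross-section yield governs)

Bolt shear: A_b = π(30)²/4 = 706.86 mm². φR_n = 0.75 × 372 × 706.86 × 15 × 1 = 2958.2 kN.
Bearing (20 mm plate, F_u = 400 MPa): end bolts L_c = 49 − 33/2 = 32.5, R_n = min(1.2×32.5×20×400, 2.4×30×20×400) = 312 kN/bolt; interior L_c = 110 − 33 = 77, R_n = 576 kN/bolt. φR_n = 0.75 × (3×312 + 12×576) = 5886.0 kN.
Tension yield (gross): A_g = 315×20 = 6300 mm². φR_n = 0.90 × 250 × 6300 = 1417.5 kN.
Governing: min(2958.2, 5886.0, 1417.5) = 1417.5 kN → gross-section yield.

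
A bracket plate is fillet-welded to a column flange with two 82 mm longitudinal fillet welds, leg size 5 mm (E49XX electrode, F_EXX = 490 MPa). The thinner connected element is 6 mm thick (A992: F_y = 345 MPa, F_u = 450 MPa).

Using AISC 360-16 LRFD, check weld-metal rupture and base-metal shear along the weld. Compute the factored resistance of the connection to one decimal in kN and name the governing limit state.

Weld metal: throat = 0.707×5 = 3.535 mm, L = 2×82 = 164 mm. φR_n = 0.75 × 0.6 × 490 × 3.535 × 164 = 127.8 kN.
Base metal shear (6 mm plate): yield φR_n = 1.0×0.6×345×6×164 = 203.7 kN; rupture φR_n = 0.75×0.6×450×6×164 = 199.3 kN; take 199.3 kN (rupture).
Governing: min(127.8, 199.3) = 127.8 kN → weld metal.

127.8 kN (weld metal governs)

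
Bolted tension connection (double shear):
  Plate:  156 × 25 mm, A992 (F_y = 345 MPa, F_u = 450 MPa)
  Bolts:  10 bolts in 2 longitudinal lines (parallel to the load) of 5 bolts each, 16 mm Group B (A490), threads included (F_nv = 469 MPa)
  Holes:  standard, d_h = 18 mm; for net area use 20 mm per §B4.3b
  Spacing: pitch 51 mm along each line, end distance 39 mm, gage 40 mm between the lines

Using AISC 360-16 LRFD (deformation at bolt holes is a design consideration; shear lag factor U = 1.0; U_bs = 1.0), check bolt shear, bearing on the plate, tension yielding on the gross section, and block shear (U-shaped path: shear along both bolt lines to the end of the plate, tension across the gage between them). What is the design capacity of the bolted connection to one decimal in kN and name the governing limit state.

1211.0 kN (gross-section yield governs)

Bolt shear: A_b = π(16)²/4 = 201.06 mm². φR_n = 0.75 × 469 × 201.06 × 10 × 2 = 1414.5 kN.
Bearing (25 mm plate, F_u = 450 MPa): end bolts L_c = 39 − 18/2 = 30, R_n = min(1.2×30×25×450, 2.4×16×25×450) = 405 kN/bolt; interior L_c = 51 − 18 = 33, R_n = 432 kN/bolt. φR_n = 0.75 × (2×405 + 8×432) = 3199.5 kN.
Tension yield (gross): A_g = 156×25 = 3900 mm². φR_n = 0.90 × 345 × 3900 = 1211.0 kN.
Block shear: shear path 2×[39+4×51] = 2×243 mm, A_gv = 12150, A_nv = 2×(243 − 4.5×20)×25 = 7650 mm²; tension across gage: (40 − 1×20)×25 = 500 mm². R_n = min(0.6×450×7650, 0.6×345×12150) + 1.0×450×500 = min(2065.5, 2515.1) + 225 = 2290.5 kN. φR_n = 0.75 × 2290.5 = 1717.9 kN.
Governing: min(1414.5, 3199.5, 1211.0, 1717.9) = 1211.0 kN → gross-section yield.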